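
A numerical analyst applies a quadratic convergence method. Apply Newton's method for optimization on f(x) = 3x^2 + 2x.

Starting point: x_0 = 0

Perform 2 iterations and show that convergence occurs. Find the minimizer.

f(x) = 3x^2 + 2x, f'(x) = 6x + (2), f''(x) = 6
Step 1: f'(0) = 2, x_1 = 0 - 2/6 = -1/3
Step 2: f'(-1/3) = 0, x_2 = -1/3 (converged)
Newton's method converges in 1 step for quadratics.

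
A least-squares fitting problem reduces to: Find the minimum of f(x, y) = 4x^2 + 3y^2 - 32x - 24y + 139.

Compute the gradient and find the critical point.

f(x,y) = 4x^2 + 3y^2 - 32x - 24y + 139
df/dx = 8x + (-32) = 0  =>  x = 4
df/dy = 6y + (-24) = 0  =>  y = 4
f(4, 4) = 4*(4)^2 + 3*(4)^2 + -32*(4) + -24*(4) + 139 = 27
Hessian is diagonal with entries 8, 6 > 0, so this is a minimum.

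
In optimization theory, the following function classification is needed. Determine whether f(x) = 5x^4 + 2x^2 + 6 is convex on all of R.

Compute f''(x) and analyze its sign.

f(x) = 5x^4 + 2x^2 + 6
f'(x) = 20x^3 + 4x
f''(x) = 60x^2 + 4
f''(x) = 60x^2 + 4 >= 4 > 0 for all x
Therefore, f is convex on R.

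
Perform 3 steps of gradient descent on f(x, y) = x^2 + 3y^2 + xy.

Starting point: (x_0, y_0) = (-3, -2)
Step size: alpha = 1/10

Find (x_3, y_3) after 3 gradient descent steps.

f(x,y) = x^2 + 3y^2 + xy
grad_x = 2x + 1y, grad_y = 6y + 1x
Step 1: grad = (-8, -15), (-11/5, -1/2)
Step 2: grad = (-49/10, -26/5), (-171/100, 1/50)
Step 3: grad = (-17/5, -159/100), (-137/100, 179/1000)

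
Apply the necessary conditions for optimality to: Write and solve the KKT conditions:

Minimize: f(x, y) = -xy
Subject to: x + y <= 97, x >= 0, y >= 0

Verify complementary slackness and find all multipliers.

Problem: min -xy s.t. x + y <= 97 (multiplier lambda), x >= 0 (mu_x), y >= 0 (mu_y)
KKT stationarity: -y + lambda - mu_x = 0, -x + lambda - mu_y = 0, with lambda, mu_x, mu_y >= 0
Complementary slackness: lambda*(x + y - 97) = 0, mu_x*x = 0, mu_y*y = 0
If lambda = 0: y = -mu_x <= 0 and x = -mu_y <= 0 force x = y = 0 with f = 0; but x = y = 97/2 is feasible with f = -9409/4 < 0, so this is not the minimum. Hence lambda > 0 and x + y = 97.
Try x > 0, y > 0 (so mu_x = mu_y = 0): y = lambda, x = lambda => x = y = lambda
x + y = 97 => 2*lambda = 97 => lambda = 97/2
x* = y* = 97/2 > 0, consistent with mu_x = mu_y = 0.
(Any feasible point with x = 0 or y = 0 has f = 0 > -9409/4, so the minimum is not on those boundaries.)
min(-xy) = -9409/4 (i.e. max xy = 9409/4)
Multipliers: lambda = 97/2, mu_x = 0, mu_y = 0
Complementary slackness: lambda*(x + y - 97) = 97/2*(97/2 + 97/2 - 97) = 0, mu_x*x = 0*97/2 = 0, mu_y*y = 0*97/2 = 0. Satisfied.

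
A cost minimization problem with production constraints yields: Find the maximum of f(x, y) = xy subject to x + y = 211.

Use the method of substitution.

Substitute y = 211 - x into f(x,y) = xy:
g(x) = x(211 - x) = 211x - x^2
g'(x) = 211 - 2x = 0  =>  x = 211/2
y = 211 - 211/2 = 211/2
Maximum value = (211/2) * (211/2) = 44521/4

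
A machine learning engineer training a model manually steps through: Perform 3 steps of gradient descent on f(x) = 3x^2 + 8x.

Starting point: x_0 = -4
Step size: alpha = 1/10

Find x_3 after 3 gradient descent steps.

f(x) = 3x^2 + 8x, f'(x) = 6x + (8)
Step 1: f'(-4) = -16, x_1 = -4 - 1/10 * -16 = -12/5
Step 2: f'(-12/5) = -32/5, x_2 = -12/5 - 1/10 * -32/5 = -44/25
Step 3: f'(-44/25) = -64/25, x_3 = -44/25 - 1/10 * -64/25 = -188/125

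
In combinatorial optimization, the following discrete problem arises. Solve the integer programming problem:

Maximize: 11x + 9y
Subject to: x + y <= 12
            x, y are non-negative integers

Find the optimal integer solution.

Objective: 11x + 9y, constraint: x + y <= 12
Coefficient of x is 11 >= coefficient of y is 9, so allocate the entire budget to x.
Optimal: x = 12, y = 0, value = 132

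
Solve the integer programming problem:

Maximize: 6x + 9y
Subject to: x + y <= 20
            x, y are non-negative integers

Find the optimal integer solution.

Objective: 6x + 9y, constraint: x + y <= 20
Coefficient of y is 9 > coefficient of x is 6, so allocate the entire budget to y.
Optimal: x = 0, y = 20, value = 180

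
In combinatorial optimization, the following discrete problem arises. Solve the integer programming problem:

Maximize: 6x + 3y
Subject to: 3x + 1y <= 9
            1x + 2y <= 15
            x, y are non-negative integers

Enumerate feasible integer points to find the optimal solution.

Constraint 1: 3x + 1y <= 9
Constraint 2: 1x + 2y <= 15
Feasible x range (need y >= 0): 0 <= x <= min(9/3, 15/1) => x in {0, ..., 3}.
Enumerate feasible integer points row by row (the coefficient of y is 3 > 0, so for each x the largest feasible y gives the best value):
  x = 0: y <= min((9 - 3*0)/1, (15 - 1*0)/2) => y in {0, ..., 7}; best 6*0 + 3*7 = 21
  x = 1: y <= min((9 - 3*1)/1, (15 - 1*1)/2) => y in {0, ..., 6}; best 6*1 + 3*6 = 24
  x = 2: y <= min((9 - 3*2)/1, (15 - 1*2)/2) => y in {0, ..., 3}; best 6*2 + 3*3 = 21
  x = 3: y <= min((9 - 3*3)/1, (15 - 1*3)/2) => y in {0}; best 6*3 + 3*0 = 18
The maximum 6x + 3y = 24 is achieved at x = 1, y = 6.
Check: 3*1 + 1*6 = 9 <= 9 and 1*1 + 2*6 = 13 <= 15.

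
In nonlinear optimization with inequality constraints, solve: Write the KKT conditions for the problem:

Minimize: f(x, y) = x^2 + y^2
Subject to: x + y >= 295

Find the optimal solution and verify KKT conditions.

KKT conditions for min x^2 + y^2 s.t. x + y >= 295:
Stationarity: 2x = mu, 2y = mu
So x = y = mu/2.
Complementary slackness: mu*(x + y - 295) = 0
Primal feasibility: x + y >= 295; dual feasibility: mu >= 0
If mu = 0 then x = y = 0, but 0 + 0 < 295 is infeasible, so the constraint is active.
Constraint active: x + y = 2*(mu/2) = 295 => mu = 295
x = y = 295/2, f = 87025/2
Verify: stationarity 2*(295/2) = 295 = mu; primal 295/2 + 295/2 = 295 >= 295; dual mu = 295 >= 0; complementary slackness 295*(295 - 295) = 0. All KKT conditions hold.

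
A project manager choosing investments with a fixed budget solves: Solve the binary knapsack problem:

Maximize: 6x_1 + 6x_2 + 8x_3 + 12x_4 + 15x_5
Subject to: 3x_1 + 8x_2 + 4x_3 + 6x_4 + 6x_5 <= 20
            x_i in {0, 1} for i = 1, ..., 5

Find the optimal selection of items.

Items: item 1 (v=6, w=3), item 2 (v=6, w=8), item 3 (v=8, w=4), item 4 (v=12, w=6), item 5 (v=15, w=6)
Capacity: 20
Checking all 32 subsets (w = total weight, v = total value):
  {}: w = 0, v = 0
  {1}: w = 3, v = 6
  {2}: w = 8, v = 6
  {3}: w = 4, v = 8
  {4}: w = 6, v = 12
  {5}: w = 6, v = 15
  {1, 2}: w = 11, v = 12
  {1, 3}: w = 7, v = 14
  {1, 4}: w = 9, v = 18
  {1, 5}: w = 9, v = 21
  {2, 3}: w = 12, v = 14
  {2, 4}: w = 14, v = 18
  {2, 5}: w = 14, v = 21
  {3, 4}: w = 10, v = 20
  {3, 5}: w = 10, v = 23
  {4, 5}: w = 12, v = 27
  {1, 2, 3}: w = 15, v = 20
  {1, 2, 4}: w = 17, v = 24
  {1, 2, 5}: w = 17, v = 27
  {1, 3, 4}: w = 13, v = 26
  {1, 3, 5}: w = 13, v = 29
  {1, 4, 5}: w = 15, v = 33
  {2, 3, 4}: w = 18, v = 26
  {2, 3, 5}: w = 18, v = 29
  {2, 4, 5}: w = 20, v = 33
  {3, 4, 5}: w = 16, v = 35
  {1, 2, 3, 4}: w = 21 > 20, infeasible
  {1, 2, 3, 5}: w = 21 > 20, infeasible
  {1, 2, 4, 5}: w = 23 > 20, infeasible
  {1, 3, 4, 5}: w = 19, v = 41
  {2, 3, 4, 5}: w = 24 > 20, infeasible
  {1, 2, 3, 4, 5}: w = 27 > 20, infeasible
Best feasible subset: items [1, 3, 4, 5]
Total weight: 19 <= 20, total value: 41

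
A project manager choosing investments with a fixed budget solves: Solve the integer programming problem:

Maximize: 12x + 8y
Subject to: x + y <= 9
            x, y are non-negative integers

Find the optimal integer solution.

Objective: 12x + 8y, constraint: x + y <= 9
Coefficient of x is 12 >= coefficient of y is 8, so allocate the entire budget to x.
Optimal: x = 9, y = 0, value = 108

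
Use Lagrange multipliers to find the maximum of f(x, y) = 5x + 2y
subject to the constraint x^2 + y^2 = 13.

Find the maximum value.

Set up Lagrange conditions: grad f = lambda * grad g
  5 = 2*lambda*x
  2 = 2*lambda*y
From these: x/y = 5/2, so x = 5t, y = 2t for some t.
Substitute into constraint: (5t)^2 + (2t)^2 = 13
  t^2 * 29 = 13
  t = sqrt(13/29)
Maximum = 5*x + 2*y = (5^2 + 2^2)*t = 29 * sqrt(13/29) = sqrt(377)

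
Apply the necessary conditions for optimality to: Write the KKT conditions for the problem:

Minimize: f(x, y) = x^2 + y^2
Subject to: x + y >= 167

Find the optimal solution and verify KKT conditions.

KKT conditions for min x^2 + y^2 s.t. x + y >= 167:
Stationarity: 2x = mu, 2y = mu
So x = y = mu/2.
Complementary slackness: mu*(x + y - 167) = 0
Primal feasibility: x + y >= 167; dual feasibility: mu >= 0
If mu = 0 then x = y = 0, but 0 + 0 < 167 is infeasible, so the constraint is active.
Constraint active: x + y = 2*(mu/2) = 167 => mu = 167
x = y = 167/2, f = 27889/2
Verify: stationarity 2*(167/2) = 167 = mu; primal 167/2 + 167/2 = 167 >= 167; dual mu = 167 >= 0; complementary slackness 167*(167 - 167) = 0. All KKT conditions hold.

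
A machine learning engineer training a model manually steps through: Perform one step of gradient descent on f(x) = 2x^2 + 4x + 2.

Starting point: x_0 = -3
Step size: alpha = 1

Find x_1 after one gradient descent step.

f(x) = 2x^2 + 4x + 2
f'(x) = 4x + 4
f'(-3) = 4*-3 + (4) = -8
x_1 = x_0 - alpha * f'(x_0) = -3 - 1 * -8 = 5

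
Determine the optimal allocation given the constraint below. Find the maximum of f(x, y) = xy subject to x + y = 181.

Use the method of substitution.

Substitute y = 181 - x into f(x,y) = xy:
g(x) = x(181 - x) = 181x - x^2
g'(x) = 181 - 2x = 0  =>  x = 181/2
y = 181 - 181/2 = 181/2
Maximum value = (181/2) * (181/2) = 32761/4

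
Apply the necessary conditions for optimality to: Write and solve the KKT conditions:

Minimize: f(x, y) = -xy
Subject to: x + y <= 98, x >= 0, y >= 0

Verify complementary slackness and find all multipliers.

Problem: min -xy s.t. x + y <= 98 (multiplier lambda), x >= 0 (mu_x), y >= 0 (mu_y)
KKT stationarity: -y + lambda - mu_x = 0, -x + lambda - mu_y = 0, with lambda, mu_x, mu_y >= 0
Complementary slackness: lambda*(x + y - 98) = 0, mu_x*x = 0, mu_y*y = 0
If lambda = 0: y = -mu_x <= 0 and x = -mu_y <= 0 force x = y = 0 with f = 0; but x = y = 49 is feasible with f = -2401 < 0, so this is not the minimum. Hence lambda > 0 and x + y = 98.
Try x > 0, y > 0 (so mu_x = mu_y = 0): y = lambda, x = lambda => x = y = lambda
x + y = 98 => 2*lambda = 98 => lambda = 49
x* = y* = 49 > 0, consistent with mu_x = mu_y = 0.
(Any feasible point with x = 0 or y = 0 has f = 0 > -2401, so the minimum is not on those boundaries.)
min(-xy) = -2401 (i.e. max xy = 2401)
Multipliers: lambda = 49, mu_x = 0, mu_y = 0
Complementary slackness: lambda*(x + y - 98) = 49*(49 + 49 - 98) = 0, mu_x*x = 0*49 = 0, mu_y*y = 0*49 = 0. Satisfied.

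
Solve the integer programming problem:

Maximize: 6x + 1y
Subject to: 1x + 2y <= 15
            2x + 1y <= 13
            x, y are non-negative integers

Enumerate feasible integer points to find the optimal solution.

Constraint 1: 1x + 2y <= 15
Constraint 2: 2x + 1y <= 13
Feasible x range (need y >= 0): 0 <= x <= min(15/1, 13/2) => x in {0, ..., 6}.
Enumerate feasible integer points row by row (the coefficient of y is 1 > 0, so for each x the largest feasible y gives the best value):
  x = 0: y <= min((15 - 1*0)/2, (13 - 2*0)/1) => y in {0, ..., 7}; best 6*0 + 1*7 = 7
  x = 1: y <= min((15 - 1*1)/2, (13 - 2*1)/1) => y in {0, ..., 7}; best 6*1 + 1*7 = 13
  x = 2: y <= min((15 - 1*2)/2, (13 - 2*2)/1) => y in {0, ..., 6}; best 6*2 + 1*6 = 18
  x = 3: y <= min((15 - 1*3)/2, (13 - 2*3)/1) => y in {0, ..., 6}; best 6*3 + 1*6 = 24
  x = 4: y <= min((15 - 1*4)/2, (13 - 2*4)/1) => y in {0, ..., 5}; best 6*4 + 1*5 = 29
  x = 5: y <= min((15 - 1*5)/2, (13 - 2*5)/1) => y in {0, ..., 3}; best 6*5 + 1*3 = 33
  x = 6: y <= min((15 - 1*6)/2, (13 - 2*6)/1) => y in {0, ..., 1}; best 6*6 + 1*1 = 37
The maximum 6x + 1y = 37 is achieved at x = 6, y = 1.
Check: 1*6 + 2*1 = 8 <= 15 and 2*6 + 1*1 = 13 <= 13.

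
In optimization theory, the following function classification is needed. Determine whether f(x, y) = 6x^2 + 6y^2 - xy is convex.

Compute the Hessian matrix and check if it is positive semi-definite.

f(x,y) = 6x^2 + 6y^2 - xy
Hessian H = [[12, -1], [-1, 12]]
trace(H) = 24, det(H) = 143
Eigenvalues: (24 +/- sqrt(4)) / 2 = 13, 11
Since both eigenvalues > 0, f is convex.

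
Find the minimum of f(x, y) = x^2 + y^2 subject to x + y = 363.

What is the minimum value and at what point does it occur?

Substitute y = 363 - x into f(x,y) = x^2 + y^2:
g(x) = x^2 + (363 - x)^2 = 2x^2 - 726x + 131769
g'(x) = 4x - 726 = 0  =>  x = 363/2
y = 363 - 363/2 = 363/2
Minimum value = (363/2)^2 + (363/2)^2 = 131769/2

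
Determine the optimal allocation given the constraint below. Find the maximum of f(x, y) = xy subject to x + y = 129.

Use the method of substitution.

Substitute y = 129 - x into f(x,y) = xy:
g(x) = x(129 - x) = 129x - x^2
g'(x) = 129 - 2x = 0  =>  x = 129/2
y = 129 - 129/2 = 129/2
Maximum value = (129/2) * (129/2) = 16641/4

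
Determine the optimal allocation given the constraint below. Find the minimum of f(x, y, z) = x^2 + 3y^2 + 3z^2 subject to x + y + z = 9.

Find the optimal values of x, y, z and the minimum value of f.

Using Lagrange multipliers on f = x^2 + 3y^2 + 3z^2 with constraint x + y + z = 9:
Conditions: 2*1*x = lambda, 2*3*y = lambda, 2*3*z = lambda
So x = lambda/2, y = lambda/6, z = lambda/6
Substituting into constraint: lambda * (5/6) = 9
lambda = 54/5
x = 27/5, y = 9/5, z = 9/5
Minimum value = 243/5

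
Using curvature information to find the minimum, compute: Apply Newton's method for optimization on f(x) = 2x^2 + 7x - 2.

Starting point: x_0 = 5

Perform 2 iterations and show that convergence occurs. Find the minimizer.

f(x) = 2x^2 + 7x - 2, f'(x) = 4x + (7), f''(x) = 4
Step 1: f'(5) = 27, x_1 = 5 - 27/4 = -7/4
Step 2: f'(-7/4) = 0, x_2 = -7/4 (converged)
Newton's method converges in 1 step for quadratics.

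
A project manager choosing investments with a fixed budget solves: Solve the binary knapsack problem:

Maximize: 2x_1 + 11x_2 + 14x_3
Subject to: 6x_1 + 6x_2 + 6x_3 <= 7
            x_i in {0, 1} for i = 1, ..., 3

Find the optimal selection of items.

Items: item 1 (v=2, w=6), item 2 (v=11, w=6), item 3 (v=14, w=6)
Capacity: 7
Checking all 8 subsets (w = total weight, v = total value):
  {}: w = 0, v = 0
  {1}: w = 6, v = 2
  {2}: w = 6, v = 11
  {3}: w = 6, v = 14
  {1, 2}: w = 12 > 7, infeasible
  {1, 3}: w = 12 > 7, infeasible
  {2, 3}: w = 12 > 7, infeasible
  {1, 2, 3}: w = 18 > 7, infeasible
Best feasible subset: items [3]
Total weight: 6 <= 7, total value: 14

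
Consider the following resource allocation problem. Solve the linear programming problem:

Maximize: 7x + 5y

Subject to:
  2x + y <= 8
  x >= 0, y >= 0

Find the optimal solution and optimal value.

The feasible region has vertices at [(0, 0), (4, 0), (0, 8)].
Checking objective 7x + 5y at each vertex:
  (0, 0): 7*0 + 5*0 = 0
  (4, 0): 7*4 + 5*0 = 28
  (0, 8): 7*0 + 5*8 = 40
Maximum is 40 at (0, 8).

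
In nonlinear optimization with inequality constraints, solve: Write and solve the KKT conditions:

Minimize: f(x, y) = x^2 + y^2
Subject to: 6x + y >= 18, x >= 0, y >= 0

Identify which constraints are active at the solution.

KKT conditions for min x^2 + y^2 s.t. 6x + 1y >= 18, x >= 0, y >= 0:
Stationarity: 2x = mu*6 + mu_x, 2y = mu*1 + mu_y, with mu, mu_x, mu_y >= 0
Complementary slackness: mu*(6x + y - 18) = 0, mu_x*x = 0, mu_y*y = 0
(0, 0) is infeasible (6*0 + 1*0 < 18), so if mu = 0 stationarity would force x = mu_x/2 >= 0, y = mu_y/2 >= 0 with mu_x*x = mu_y*y = 0, i.e. x = y = 0: contradiction. Hence mu > 0 and 6x + y = 18 is active.
Try x > 0, y > 0 (so mu_x = mu_y = 0): x = 6*mu/2, y = 1*mu/2
Substitute: 6*(6*mu/2) + 1*(1*mu/2) = 18
  mu*37/2 = 18 => mu = 36/37
x* = 108/37 > 0, y* = 18/37 > 0, consistent with mu_x = mu_y = 0.
f is convex and the constraints are linear, so this KKT point is the global minimum.
f* = 324/37
Active constraints: 6x + y >= 18 (holds with equality, mu = 36/37 > 0); x >= 0 and y >= 0 are inactive (mu_x = mu_y = 0).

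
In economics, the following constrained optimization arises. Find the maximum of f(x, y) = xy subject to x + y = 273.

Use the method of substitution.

Substitute y = 273 - x into f(x,y) = xy:
g(x) = x(273 - x) = 273x - x^2
g'(x) = 273 - 2x = 0  =>  x = 273/2
y = 273 - 273/2 = 273/2
Maximum value = (273/2) * (273/2) = 74529/4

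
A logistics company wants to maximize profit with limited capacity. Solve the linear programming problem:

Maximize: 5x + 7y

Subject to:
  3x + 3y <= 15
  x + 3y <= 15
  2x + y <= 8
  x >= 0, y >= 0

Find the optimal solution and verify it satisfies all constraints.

Feasible vertices: (0, 0), (0, 5), (3, 2), (4, 0)
Objective 5x + 7y at each vertex:
  (0, 0): 0
  (0, 5): 35
  (3, 2): 29
  (4, 0): 20
Maximum is 35 at (0, 5).
Verify constraints at (x, y) = (0, 5):
  3*0 + 3*5 = 15 <= 15 (active)
  1*0 + 3*5 = 15 <= 15 (active)
  2*0 + 1*5 = 5 <= 8
  x = 0 >= 0, y = 5 >= 0. All constraints satisfied.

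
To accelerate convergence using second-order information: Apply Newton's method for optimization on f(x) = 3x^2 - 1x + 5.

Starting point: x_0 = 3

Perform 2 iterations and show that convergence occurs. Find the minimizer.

f(x) = 3x^2 - 1x + 5, f'(x) = 6x + (-1), f''(x) = 6
Step 1: f'(3) = 17, x_1 = 3 - 17/6 = 1/6
Step 2: f'(1/6) = 0, x_2 = 1/6 (converged)
Newton's method converges in 1 step for quadratics.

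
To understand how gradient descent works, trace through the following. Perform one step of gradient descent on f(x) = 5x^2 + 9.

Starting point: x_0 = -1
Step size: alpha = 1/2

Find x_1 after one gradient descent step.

f(x) = 5x^2 + 9
f'(x) = 10x + 0
f'(-1) = 10*-1 + (0) = -10
x_1 = x_0 - alpha * f'(x_0) = -1 - 1/2 * -10 = 4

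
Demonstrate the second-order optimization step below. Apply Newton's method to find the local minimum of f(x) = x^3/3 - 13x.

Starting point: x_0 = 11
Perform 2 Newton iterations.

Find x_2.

f(x) = x^3/3 - 13x
f'(x) = x^2 - 13, f''(x) = 2x
Newton update: x_{n+1} = x_n - (x_n^2 - 13)/(2*x_n)
Step 1: x_0 = 11, f'=108, f''=22, x_1 = 67/11
Step 2: x_1 = 67/11, f'=2916/121, f''=134/11, x_2 = 3031/737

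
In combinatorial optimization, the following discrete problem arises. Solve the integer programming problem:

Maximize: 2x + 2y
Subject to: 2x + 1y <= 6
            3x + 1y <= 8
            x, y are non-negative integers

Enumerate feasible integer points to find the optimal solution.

Constraint 1: 2x + 1y <= 6
Constraint 2: 3x + 1y <= 8
Feasible x range (need y >= 0): 0 <= x <= min(6/2, 8/3) => x in {0, ..., 2}.
Enumerate feasible integer points row by row (the coefficient of y is 2 > 0, so for each x the largest feasible y gives the best value):
  x = 0: y <= min((6 - 2*0)/1, (8 - 3*0)/1) => y in {0, ..., 6}; best 2*0 + 2*6 = 12
  x = 1: y <= min((6 - 2*1)/1, (8 - 3*1)/1) => y in {0, ..., 4}; best 2*1 + 2*4 = 10
  x = 2: y <= min((6 - 2*2)/1, (8 - 3*2)/1) => y in {0, ..., 2}; best 2*2 + 2*2 = 8
The maximum 2x + 2y = 12 is achieved at x = 0, y = 6.
Check: 2*0 + 1*6 = 6 <= 6 and 3*0 + 1*6 = 6 <= 8.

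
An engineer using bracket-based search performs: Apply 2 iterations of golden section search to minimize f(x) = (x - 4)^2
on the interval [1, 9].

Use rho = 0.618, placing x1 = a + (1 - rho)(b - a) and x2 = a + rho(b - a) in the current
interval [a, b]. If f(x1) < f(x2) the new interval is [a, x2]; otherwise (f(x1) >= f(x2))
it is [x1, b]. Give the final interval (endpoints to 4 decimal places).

Golden section search for min of f(x) = (x - 4)^2 on [1, 9].
Each step: x1 = a + (1 - rho)(b - a), x2 = a + rho(b - a); if f(x1) < f(x2) keep [a, x2], otherwise keep [x1, b].
Step 1: [1.0000, 9.0000], x1=4.0560 (f=0.0031), x2=5.9440 (f=3.7791); f(x1) < f(x2) => keep [1.0000, 5.9440]
Step 2: [1.0000, 5.9440], x1=2.8886 (f=1.2352), x2=4.0554 (f=0.0031); f(x1) > f(x2) => keep [2.8886, 5.9440]
Final interval: [2.8886, 5.9440]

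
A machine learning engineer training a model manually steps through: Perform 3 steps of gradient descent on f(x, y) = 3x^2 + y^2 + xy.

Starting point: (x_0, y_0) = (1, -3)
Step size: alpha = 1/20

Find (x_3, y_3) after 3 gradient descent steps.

f(x,y) = 3x^2 + y^2 + xy
grad_x = 6x + 1y, grad_y = 2y + 1x
Step 1: grad = (3, -5), (17/20, -11/4)
Step 2: grad = (47/20, -93/20), (293/400, -1007/400)
Step 3: grad = (751/400, -1721/400), (5109/8000, -18419/8000)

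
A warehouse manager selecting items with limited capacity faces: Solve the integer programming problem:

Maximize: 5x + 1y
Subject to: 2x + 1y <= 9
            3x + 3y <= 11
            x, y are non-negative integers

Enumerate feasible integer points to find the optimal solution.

Constraint 1: 2x + 1y <= 9
Constraint 2: 3x + 3y <= 11
Feasible x range (need y >= 0): 0 <= x <= min(9/2, 11/3) => x in {0, ..., 3}.
Enumerate feasible integer points row by row (the coefficient of y is 1 > 0, so for each x the largest feasible y gives the best value):
  x = 0: y <= min((9 - 2*0)/1, (11 - 3*0)/3) => y in {0, ..., 3}; best 5*0 + 1*3 = 3
  x = 1: y <= min((9 - 2*1)/1, (11 - 3*1)/3) => y in {0, ..., 2}; best 5*1 + 1*2 = 7
  x = 2: y <= min((9 - 2*2)/1, (11 - 3*2)/3) => y in {0, ..., 1}; best 5*2 + 1*1 = 11
  x = 3: y <= min((9 - 2*3)/1, (11 - 3*3)/3) => y in {0}; best 5*3 + 1*0 = 15
The maximum 5x + 1y = 15 is achieved at x = 3, y = 0.
Check: 2*3 + 1*0 = 6 <= 9 and 3*3 + 3*0 = 9 <= 11.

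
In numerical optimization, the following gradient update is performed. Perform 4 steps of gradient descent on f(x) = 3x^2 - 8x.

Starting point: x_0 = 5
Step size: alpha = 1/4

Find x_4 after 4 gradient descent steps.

f(x) = 3x^2 - 8x, f'(x) = 6x + (-8)
Step 1: f'(5) = 22, x_1 = 5 - 1/4 * 22 = -1/2
Step 2: f'(-1/2) = -11, x_2 = -1/2 - 1/4 * -11 = 9/4
Step 3: f'(9/4) = 11/2, x_3 = 9/4 - 1/4 * 11/2 = 7/8
Step 4: f'(7/8) = -11/4, x_4 = 7/8 - 1/4 * -11/4 = 25/16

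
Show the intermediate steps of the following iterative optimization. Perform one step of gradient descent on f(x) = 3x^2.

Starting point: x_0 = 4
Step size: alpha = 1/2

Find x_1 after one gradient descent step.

f(x) = 3x^2
f'(x) = 6x + 0
f'(4) = 6*4 + (0) = 24
x_1 = x_0 - alpha * f'(x_0) = 4 - 1/2 * 24 = -8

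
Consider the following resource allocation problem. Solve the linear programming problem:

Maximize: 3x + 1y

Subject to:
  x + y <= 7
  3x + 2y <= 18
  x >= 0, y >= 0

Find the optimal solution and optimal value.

Feasible vertices: (0, 0), (0, 7), (4, 3), (6, 0)
Objective 3x + 1y at each:
  (0, 0): 0
  (0, 7): 7
  (4, 3): 15
  (6, 0): 18
Maximum is 18 at (6, 0).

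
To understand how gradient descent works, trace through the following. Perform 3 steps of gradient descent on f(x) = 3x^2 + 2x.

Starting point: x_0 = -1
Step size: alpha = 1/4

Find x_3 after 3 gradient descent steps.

f(x) = 3x^2 + 2x, f'(x) = 6x + (2)
Step 1: f'(-1) = -4, x_1 = -1 - 1/4 * -4 = 0
Step 2: f'(0) = 2, x_2 = 0 - 1/4 * 2 = -1/2
Step 3: f'(-1/2) = -1, x_3 = -1/2 - 1/4 * -1 = -1/4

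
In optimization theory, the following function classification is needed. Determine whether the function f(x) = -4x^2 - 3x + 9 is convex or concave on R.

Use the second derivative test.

f(x) = -4x^2 - 3x + 9
f'(x) = -8x - 3
f''(x) = -8
Since f''(x) = -8 < 0 for all x, f is concave on R.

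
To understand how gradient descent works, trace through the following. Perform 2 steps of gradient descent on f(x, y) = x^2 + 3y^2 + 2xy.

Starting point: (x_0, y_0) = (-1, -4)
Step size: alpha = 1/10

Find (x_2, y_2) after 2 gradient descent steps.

f(x,y) = x^2 + 3y^2 + 2xy
grad_x = 2x + 2y, grad_y = 6y + 2x
Step 1: grad = (-10, -26), (0, -7/5)
Step 2: grad = (-14/5, -42/5), (7/25, -14/25)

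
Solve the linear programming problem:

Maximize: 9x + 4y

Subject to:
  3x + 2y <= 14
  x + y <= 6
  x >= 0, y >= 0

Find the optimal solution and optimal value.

Feasible vertices: (0, 0), (0, 6), (2, 4), (14/3, 0)
Objective 9x + 4y at each:
  (0, 0): 0
  (0, 6): 24
  (2, 4): 34
  (14/3, 0): 42
Maximum is 42 at (14/3, 0).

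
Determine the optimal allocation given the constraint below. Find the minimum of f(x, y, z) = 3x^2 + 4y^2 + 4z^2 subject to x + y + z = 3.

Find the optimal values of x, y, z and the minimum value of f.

Using Lagrange multipliers on f = 3x^2 + 4y^2 + 4z^2 with constraint x + y + z = 3:
Conditions: 2*3*x = lambda, 2*4*y = lambda, 2*4*z = lambda
So x = lambda/6, y = lambda/8, z = lambda/8
Substituting into constraint: lambda * (5/12) = 3
lambda = 36/5
x = 6/5, y = 9/10, z = 9/10
Minimum value = 54/5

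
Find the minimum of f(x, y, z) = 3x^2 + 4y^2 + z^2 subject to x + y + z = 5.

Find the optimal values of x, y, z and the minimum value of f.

Using Lagrange multipliers on f = 3x^2 + 4y^2 + z^2 with constraint x + y + z = 5:
Conditions: 2*3*x = lambda, 2*4*y = lambda, 2*1*z = lambda
So x = lambda/6, y = lambda/8, z = lambda/2
Substituting into constraint: lambda * (19/24) = 5
lambda = 120/19
x = 20/19, y = 15/19, z = 60/19
Minimum value = 300/19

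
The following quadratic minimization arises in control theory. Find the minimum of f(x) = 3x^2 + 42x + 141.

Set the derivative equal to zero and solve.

f(x) = 3x^2 + 42x + 141
f'(x) = 6x + (42) = 0
x = -42/6 = -7
f(-7) = -6
Since f''(x) = 6 > 0, this is a minimum.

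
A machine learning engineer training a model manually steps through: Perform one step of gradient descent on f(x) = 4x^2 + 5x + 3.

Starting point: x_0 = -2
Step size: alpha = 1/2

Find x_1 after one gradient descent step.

f(x) = 4x^2 + 5x + 3
f'(x) = 8x + 5
f'(-2) = 8*-2 + (5) = -11
x_1 = x_0 - alpha * f'(x_0) = -2 - 1/2 * -11 = 7/2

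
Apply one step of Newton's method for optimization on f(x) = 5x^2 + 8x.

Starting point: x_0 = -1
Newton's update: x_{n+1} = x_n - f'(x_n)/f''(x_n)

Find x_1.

f(x) = 5x^2 + 8x
f'(x) = 10x + (8), f''(x) = 10
Newton step: x_1 = x_0 - f'(x_0)/f''(x_0)
f'(-1) = -2
x_1 = -1 - -2/10 = -4/5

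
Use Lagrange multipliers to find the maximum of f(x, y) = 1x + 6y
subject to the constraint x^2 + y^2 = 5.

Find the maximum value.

Set up Lagrange conditions: grad f = lambda * grad g
  1 = 2*lambda*x
  6 = 2*lambda*y
From these: x/y = 1/6, so x = 1t, y = 6t for some t.
Substitute into constraint: (1t)^2 + (6t)^2 = 5
  t^2 * 37 = 5
  t = sqrt(5/37)
Maximum = 1*x + 6*y = (1^2 + 6^2)*t = 37 * sqrt(5/37) = sqrt(185)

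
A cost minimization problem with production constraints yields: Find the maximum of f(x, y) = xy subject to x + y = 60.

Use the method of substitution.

Substitute y = 60 - x into f(x,y) = xy:
g(x) = x(60 - x) = 60x - x^2
g'(x) = 60 - 2x = 0  =>  x = 30
y = 60 - 30 = 30
Maximum value = 30 * 30 = 900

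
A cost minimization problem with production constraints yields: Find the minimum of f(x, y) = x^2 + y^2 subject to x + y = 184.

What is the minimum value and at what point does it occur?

Substitute y = 184 - x into f(x,y) = x^2 + y^2:
g(x) = x^2 + (184 - x)^2 = 2x^2 - 368x + 33856
g'(x) = 4x - 368 = 0  =>  x = 92
y = 184 - 92 = 92
Minimum value = 92^2 + 92^2 = 16928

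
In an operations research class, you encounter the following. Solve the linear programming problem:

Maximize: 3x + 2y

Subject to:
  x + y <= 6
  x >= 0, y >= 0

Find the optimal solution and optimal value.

The feasible region has vertices at [(0, 0), (6, 0), (0, 6)].
Checking objective 3x + 2y at each vertex:
  (0, 0): 3*0 + 2*0 = 0
  (6, 0): 3*6 + 2*0 = 18
  (0, 6): 3*0 + 2*6 = 12
Maximum is 18 at (6, 0).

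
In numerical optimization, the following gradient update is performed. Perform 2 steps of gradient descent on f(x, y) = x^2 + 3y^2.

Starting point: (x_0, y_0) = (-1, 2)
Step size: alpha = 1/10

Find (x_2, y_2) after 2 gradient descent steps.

f(x,y) = x^2 + 3y^2
grad_x = 2x + 0y, grad_y = 6y + 0x
Step 1: grad = (-2, 12), (-4/5, 4/5)
Step 2: grad = (-8/5, 24/5), (-16/25, 8/25)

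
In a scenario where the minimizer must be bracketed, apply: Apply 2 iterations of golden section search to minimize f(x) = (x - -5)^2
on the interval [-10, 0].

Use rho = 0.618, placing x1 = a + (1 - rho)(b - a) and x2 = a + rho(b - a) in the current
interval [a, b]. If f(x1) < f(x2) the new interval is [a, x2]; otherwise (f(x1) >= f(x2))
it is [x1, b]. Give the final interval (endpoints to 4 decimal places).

Golden section search for min of f(x) = (x - -5)^2 on [-10, 0].
Each step: x1 = a + (1 - rho)(b - a), x2 = a + rho(b - a); if f(x1) < f(x2) keep [a, x2], otherwise keep [x1, b].
Step 1: [-10.0000, 0.0000], x1=-6.1800 (f=1.3924), x2=-3.8200 (f=1.3924); f(x1) = f(x2) (tie, not '<') => keep [-6.1800, 0.0000]
Step 2: [-6.1800, 0.0000], x1=-3.8192 (f=1.3942), x2=-2.3608 (f=6.9656); f(x1) < f(x2) => keep [-6.1800, -2.3608]
Final interval: [-6.1800, -2.3608]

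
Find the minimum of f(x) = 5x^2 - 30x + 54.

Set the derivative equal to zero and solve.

f(x) = 5x^2 - 30x + 54
f'(x) = 10x + (-30) = 0
x = 30/10 = 3
f(3) = 9
Since f''(x) = 10 > 0, this is a minimum.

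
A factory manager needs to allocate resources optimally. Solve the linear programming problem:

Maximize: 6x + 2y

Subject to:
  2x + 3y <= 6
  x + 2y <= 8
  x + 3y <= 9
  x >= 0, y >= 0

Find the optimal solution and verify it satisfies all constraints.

Feasible vertices: (0, 0), (0, 2), (3, 0)
Objective 6x + 2y at each vertex:
  (0, 0): 0
  (0, 2): 4
  (3, 0): 18
Maximum is 18 at (3, 0).
Verify constraints at (x, y) = (3, 0):
  2*3 + 3*0 = 6 <= 6 (active)
  1*3 + 2*0 = 3 <= 8
  1*3 + 3*0 = 3 <= 9
  x = 3 >= 0, y = 0 >= 0. All constraints satisfied.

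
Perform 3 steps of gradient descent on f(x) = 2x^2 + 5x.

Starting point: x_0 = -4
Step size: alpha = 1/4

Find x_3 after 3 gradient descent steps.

f(x) = 2x^2 + 5x, f'(x) = 4x + (5)
Step 1: f'(-4) = -11, x_1 = -4 - 1/4 * -11 = -5/4
Step 2: f'(-5/4) = 0, x_2 = -5/4 - 1/4 * 0 = -5/4
Step 3: f'(-5/4) = 0, x_3 = -5/4 - 1/4 * 0 = -5/4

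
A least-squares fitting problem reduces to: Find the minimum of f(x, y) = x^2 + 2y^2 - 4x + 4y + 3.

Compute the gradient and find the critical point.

f(x,y) = x^2 + 2y^2 - 4x + 4y + 3
df/dx = 2x + (-4) = 0  =>  x = 2
df/dy = 4y + (4) = 0  =>  y = -1
f(2, -1) = 1*(2)^2 + 2*(-1)^2 + -4*(2) + 4*(-1) + 3 = -3
Hessian is diagonal with entries 2, 4 > 0, so this is a minimum.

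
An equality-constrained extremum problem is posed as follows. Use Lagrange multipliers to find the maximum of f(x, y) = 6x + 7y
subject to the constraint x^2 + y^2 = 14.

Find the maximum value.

Set up Lagrange conditions: grad f = lambda * grad g
  6 = 2*lambda*x
  7 = 2*lambda*y
From these: x/y = 6/7, so x = 6t, y = 7t for some t.
Substitute into constraint: (6t)^2 + (7t)^2 = 14
  t^2 * 85 = 14
  t = sqrt(14/85)
Maximum = 6*x + 7*y = (6^2 + 7^2)*t = 85 * sqrt(14/85) = sqrt(1190)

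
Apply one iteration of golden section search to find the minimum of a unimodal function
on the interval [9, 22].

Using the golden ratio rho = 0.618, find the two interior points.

Golden section search on [9, 22].
Golden ratio rho = 0.618 (approx).
Interior points:
  x_1 = 9 + (1-0.618)*13 = 13.9660
  x_2 = 9 + 0.618*13 = 17.0340
Compare f(x_1) and f(x_2) to determine which subinterval to keep.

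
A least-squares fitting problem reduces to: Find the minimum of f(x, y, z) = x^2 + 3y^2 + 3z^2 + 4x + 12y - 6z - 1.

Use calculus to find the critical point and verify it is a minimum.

f(x,y,z) = x^2 + 3y^2 + 3z^2 + 4x + 12y - 6z - 1
df/dx = 2x + (4) = 0 => x = -2
df/dy = 6y + (12) = 0 => y = -2
df/dz = 6z + (-6) = 0 => z = 1
f(-2,-2,1) = 1*(-2)^2 + 3*(-2)^2 + 3*(1)^2 + 4*(-2) + 12*(-2) + -6*(1) + -1 = -20
Hessian is diagonal with entries 2, 6, 6 > 0, confirmed minimum.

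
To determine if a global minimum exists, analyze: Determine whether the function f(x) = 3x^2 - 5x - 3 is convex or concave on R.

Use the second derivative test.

f(x) = 3x^2 - 5x - 3
f'(x) = 6x - 5
f''(x) = 6
Since f''(x) = 6 > 0 for all x, f is convex on R.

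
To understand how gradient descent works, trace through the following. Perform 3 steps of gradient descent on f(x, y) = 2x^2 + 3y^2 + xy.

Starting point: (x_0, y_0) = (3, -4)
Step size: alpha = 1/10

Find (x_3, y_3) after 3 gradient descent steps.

f(x,y) = 2x^2 + 3y^2 + xy
grad_x = 4x + 1y, grad_y = 6y + 1x
Step 1: grad = (8, -21), (11/5, -19/10)
Step 2: grad = (69/10, -46/5), (151/100, -49/50)
Step 3: grad = (253/50, -437/100), (251/250, -543/1000)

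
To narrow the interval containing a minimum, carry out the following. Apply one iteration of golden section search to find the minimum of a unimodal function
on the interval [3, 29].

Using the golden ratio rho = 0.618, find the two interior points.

Golden section search on [3, 29].
Golden ratio rho = 0.618 (approx).
Interior points:
  x_1 = 3 + (1-0.618)*26 = 12.9320
  x_2 = 3 + 0.618*26 = 19.0680
Compare f(x_1) and f(x_2) to determine which subinterval to keep.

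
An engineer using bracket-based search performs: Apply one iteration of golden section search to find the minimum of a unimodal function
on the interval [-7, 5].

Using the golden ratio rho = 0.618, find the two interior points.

Golden section search on [-7, 5].
Golden ratio rho = 0.618 (approx).
Interior points:
  x_1 = -7 + (1-0.618)*12 = -2.4160
  x_2 = -7 + 0.618*12 = 0.4160
Compare f(x_1) and f(x_2) to determine which subinterval to keep.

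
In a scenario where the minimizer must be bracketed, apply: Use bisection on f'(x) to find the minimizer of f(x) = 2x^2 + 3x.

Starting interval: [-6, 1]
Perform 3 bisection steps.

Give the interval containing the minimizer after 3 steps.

Finding critical point of f(x) = 2x^2 + 3x using bisection on f'(x) = 4x + 3.
f'(x) = 0 when x = -3/4.
Starting interval: [-6, 1]
Step 1: mid = -5/2, f'(mid) = -7, new interval = [-5/2, 1]
Step 2: mid = -3/4, f'(mid) = 0, new interval = [-3/4, -3/4]
Step 3: mid = -3/4, f'(mid) = 0, new interval = [-3/4, -3/4]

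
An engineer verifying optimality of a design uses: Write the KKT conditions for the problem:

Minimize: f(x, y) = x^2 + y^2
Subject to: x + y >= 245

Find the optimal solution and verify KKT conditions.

KKT conditions for min x^2 + y^2 s.t. x + y >= 245:
Stationarity: 2x = mu, 2y = mu
So x = y = mu/2.
Complementary slackness: mu*(x + y - 245) = 0
Primal feasibility: x + y >= 245; dual feasibility: mu >= 0
If mu = 0 then x = y = 0, but 0 + 0 < 245 is infeasible, so the constraint is active.
Constraint active: x + y = 2*(mu/2) = 245 => mu = 245
x = y = 245/2, f = 60025/2
Verify: stationarity 2*(245/2) = 245 = mu; primal 245/2 + 245/2 = 245 >= 245; dual mu = 245 >= 0; complementary slackness 245*(245 - 245) = 0. All KKT conditions hold.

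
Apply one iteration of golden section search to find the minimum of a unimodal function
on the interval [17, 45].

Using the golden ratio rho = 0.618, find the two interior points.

Golden section search on [17, 45].
Golden ratio rho = 0.618 (approx).
Interior points:
  x_1 = 17 + (1-0.618)*28 = 27.6960
  x_2 = 17 + 0.618*28 = 34.3040
Compare f(x_1) and f(x_2) to determine which subinterval to keep.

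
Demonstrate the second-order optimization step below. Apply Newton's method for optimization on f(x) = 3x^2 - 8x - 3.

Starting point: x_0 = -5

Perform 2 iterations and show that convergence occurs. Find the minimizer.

f(x) = 3x^2 - 8x - 3, f'(x) = 6x + (-8), f''(x) = 6
Step 1: f'(-5) = -38, x_1 = -5 - -38/6 = 4/3
Step 2: f'(4/3) = 0, x_2 = 4/3 (converged)
Newton's method converges in 1 step for quadratics.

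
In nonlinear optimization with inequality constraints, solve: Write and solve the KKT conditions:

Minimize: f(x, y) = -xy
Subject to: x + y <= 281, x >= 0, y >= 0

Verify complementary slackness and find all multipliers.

Problem: min -xy s.t. x + y <= 281 (multiplier lambda), x >= 0 (mu_x), y >= 0 (mu_y)
KKT stationarity: -y + lambda - mu_x = 0, -x + lambda - mu_y = 0, with lambda, mu_x, mu_y >= 0
Complementary slackness: lambda*(x + y - 281) = 0, mu_x*x = 0, mu_y*y = 0
If lambda = 0: y = -mu_x <= 0 and x = -mu_y <= 0 force x = y = 0 with f = 0; but x = y = 281/2 is feasible with f = -78961/4 < 0, so this is not the minimum. Hence lambda > 0 and x + y = 281.
Try x > 0, y > 0 (so mu_x = mu_y = 0): y = lambda, x = lambda => x = y = lambda
x + y = 281 => 2*lambda = 281 => lambda = 281/2
x* = y* = 281/2 > 0, consistent with mu_x = mu_y = 0.
(Any feasible point with x = 0 or y = 0 has f = 0 > -78961/4, so the minimum is not on those boundaries.)
min(-xy) = -78961/4 (i.e. max xy = 78961/4)
Multipliers: lambda = 281/2, mu_x = 0, mu_y = 0
Complementary slackness: lambda*(x + y - 281) = 281/2*(281/2 + 281/2 - 281) = 0, mu_x*x = 0*281/2 = 0, mu_y*y = 0*281/2 = 0. Satisfied.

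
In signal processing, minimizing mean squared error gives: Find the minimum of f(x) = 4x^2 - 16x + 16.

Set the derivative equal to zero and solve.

f(x) = 4x^2 - 16x + 16
f'(x) = 8x + (-16) = 0
x = 16/8 = 2
f(2) = 0
Since f''(x) = 8 > 0, this is a minimum.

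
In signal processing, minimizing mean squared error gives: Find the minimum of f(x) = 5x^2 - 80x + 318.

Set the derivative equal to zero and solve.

f(x) = 5x^2 - 80x + 318
f'(x) = 10x + (-80) = 0
x = 80/10 = 8
f(8) = -2
Since f''(x) = 10 > 0, this is a minimum.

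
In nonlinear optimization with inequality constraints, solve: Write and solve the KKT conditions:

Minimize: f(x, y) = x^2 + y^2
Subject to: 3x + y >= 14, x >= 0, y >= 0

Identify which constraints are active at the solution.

KKT conditions for min x^2 + y^2 s.t. 3x + 1y >= 14, x >= 0, y >= 0:
Stationarity: 2x = mu*3 + mu_x, 2y = mu*1 + mu_y, with mu, mu_x, mu_y >= 0
Complementary slackness: mu*(3x + y - 14) = 0, mu_x*x = 0, mu_y*y = 0
(0, 0) is infeasible (3*0 + 1*0 < 14), so if mu = 0 stationarity would force x = mu_x/2 >= 0, y = mu_y/2 >= 0 with mu_x*x = mu_y*y = 0, i.e. x = y = 0: contradiction. Hence mu > 0 and 3x + y = 14 is active.
Try x > 0, y > 0 (so mu_x = mu_y = 0): x = 3*mu/2, y = 1*mu/2
Substitute: 3*(3*mu/2) + 1*(1*mu/2) = 14
  mu*10/2 = 14 => mu = 14/5
x* = 21/5 > 0, y* = 7/5 > 0, consistent with mu_x = mu_y = 0.
f is convex and the constraints are linear, so this KKT point is the global minimum.
f* = 98/5
Active constraints: 3x + y >= 14 (holds with equality, mu = 14/5 > 0); x >= 0 and y >= 0 are inactive (mu_x = mu_y = 0).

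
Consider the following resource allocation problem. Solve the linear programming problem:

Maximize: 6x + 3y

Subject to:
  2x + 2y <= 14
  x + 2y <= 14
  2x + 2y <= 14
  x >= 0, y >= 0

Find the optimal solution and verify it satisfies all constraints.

Feasible vertices: (0, 0), (0, 7), (7, 0)
Objective 6x + 3y at each vertex:
  (0, 0): 0
  (0, 7): 21
  (7, 0): 42
Maximum is 42 at (7, 0).
Verify constraints at (x, y) = (7, 0):
  2*7 + 2*0 = 14 <= 14 (active)
  1*7 + 2*0 = 7 <= 14
  2*7 + 2*0 = 14 <= 14 (active)
  x = 7 >= 0, y = 0 >= 0. All constraints satisfied.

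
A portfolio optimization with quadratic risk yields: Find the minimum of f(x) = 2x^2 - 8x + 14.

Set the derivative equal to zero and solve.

f(x) = 2x^2 - 8x + 14
f'(x) = 4x + (-8) = 0
x = 8/4 = 2
f(2) = 6
Since f''(x) = 4 > 0, this is a minimum.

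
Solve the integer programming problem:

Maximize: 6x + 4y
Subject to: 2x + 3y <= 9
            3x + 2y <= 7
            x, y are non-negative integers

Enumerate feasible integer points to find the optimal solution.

Constraint 1: 2x + 3y <= 9
Constraint 2: 3x + 2y <= 7
Feasible x range (need y >= 0): 0 <= x <= min(9/2, 7/3) => x in {0, ..., 2}.
Enumerate feasible integer points row by row (the coefficient of y is 4 > 0, so for each x the largest feasible y gives the best value):
  x = 0: y <= min((9 - 2*0)/3, (7 - 3*0)/2) => y in {0, ..., 3}; best 6*0 + 4*3 = 12
  x = 1: y <= min((9 - 2*1)/3, (7 - 3*1)/2) => y in {0, ..., 2}; best 6*1 + 4*2 = 14
  x = 2: y <= min((9 - 2*2)/3, (7 - 3*2)/2) => y in {0}; best 6*2 + 4*0 = 12
The maximum 6x + 4y = 14 is achieved at x = 1, y = 2.
Check: 2*1 + 3*2 = 8 <= 9 and 3*1 + 2*2 = 7 <= 7.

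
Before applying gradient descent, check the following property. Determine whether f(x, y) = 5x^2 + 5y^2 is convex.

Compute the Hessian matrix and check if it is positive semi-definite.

f(x,y) = 5x^2 + 5y^2
Hessian H = [[10, 0], [0, 10]]
trace(H) = 20, det(H) = 100
Eigenvalues: (20 +/- sqrt(0)) / 2 = 10, 10
Since both eigenvalues > 0, f is convex.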